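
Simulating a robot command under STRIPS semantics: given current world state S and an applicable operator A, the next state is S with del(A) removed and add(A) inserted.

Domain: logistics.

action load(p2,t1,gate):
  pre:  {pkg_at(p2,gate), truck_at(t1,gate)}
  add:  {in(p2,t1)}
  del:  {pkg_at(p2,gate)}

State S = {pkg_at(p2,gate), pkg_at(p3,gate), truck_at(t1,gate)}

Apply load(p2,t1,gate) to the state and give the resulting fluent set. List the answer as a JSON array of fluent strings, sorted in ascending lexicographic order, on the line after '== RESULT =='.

Compute (S \ del) ∪ add:
  pre ⊆ S: {pkg_at(p2,gate), truck_at(t1,gate)} ⊆ S  — applicable
  S \ del = {pkg_at(p3,gate), truck_at(t1,gate)}
  ∪ add   = {in(p2,t1), pkg_at(p3,gate), truck_at(t1,gate)}

== RESULT ==
["in(p2,t1)", "pkg_at(p3,gate)", "truck_at(t1,gate)"]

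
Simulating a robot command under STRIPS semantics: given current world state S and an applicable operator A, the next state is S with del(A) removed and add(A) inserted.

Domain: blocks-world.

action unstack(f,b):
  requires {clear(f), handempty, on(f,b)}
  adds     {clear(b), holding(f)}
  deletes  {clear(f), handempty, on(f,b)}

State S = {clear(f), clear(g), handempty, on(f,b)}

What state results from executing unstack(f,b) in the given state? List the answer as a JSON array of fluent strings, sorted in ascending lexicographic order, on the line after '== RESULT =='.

Progress:
  pre ⊆ S: {clear(f), handempty, on(f,b)} ⊆ S  — applicable
  S \ del = {clear(g)}
  ∪ add   = {clear(b), clear(g), holding(f)}

== RESULT ==
["clear(b)", "clear(g)", "holding(f)"]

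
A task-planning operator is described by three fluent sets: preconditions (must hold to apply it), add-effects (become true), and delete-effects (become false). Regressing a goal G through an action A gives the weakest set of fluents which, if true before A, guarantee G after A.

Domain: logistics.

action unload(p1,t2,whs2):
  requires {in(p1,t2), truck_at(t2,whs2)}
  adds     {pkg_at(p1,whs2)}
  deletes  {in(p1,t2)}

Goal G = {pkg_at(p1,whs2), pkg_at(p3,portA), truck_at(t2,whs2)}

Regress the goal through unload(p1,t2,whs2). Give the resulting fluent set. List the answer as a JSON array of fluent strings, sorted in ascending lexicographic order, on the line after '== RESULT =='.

Compute (G \ add) ∪ pre:
  G ∩ del = {}  (empty — regression defined)
  G \ add = {pkg_at(p1,whs2), pkg_at(p3,portA), truck_at(t2,whs2)} \ {pkg_at(p1,whs2)} = {pkg_at(p3,portA), truck_at(t2,whs2)}
  ∪ pre   = {pkg_at(p3,portA), truck_at(t2,whs2)} ∪ {in(p1,t2), truck_at(t2,whs2)}
          = {in(p1,t2), pkg_at(p3,portA), truck_at(t2,whs2)}

== RESULT ==
["in(p1,t2)", "pkg_at(p3,portA)", "truck_at(t2,whs2)"]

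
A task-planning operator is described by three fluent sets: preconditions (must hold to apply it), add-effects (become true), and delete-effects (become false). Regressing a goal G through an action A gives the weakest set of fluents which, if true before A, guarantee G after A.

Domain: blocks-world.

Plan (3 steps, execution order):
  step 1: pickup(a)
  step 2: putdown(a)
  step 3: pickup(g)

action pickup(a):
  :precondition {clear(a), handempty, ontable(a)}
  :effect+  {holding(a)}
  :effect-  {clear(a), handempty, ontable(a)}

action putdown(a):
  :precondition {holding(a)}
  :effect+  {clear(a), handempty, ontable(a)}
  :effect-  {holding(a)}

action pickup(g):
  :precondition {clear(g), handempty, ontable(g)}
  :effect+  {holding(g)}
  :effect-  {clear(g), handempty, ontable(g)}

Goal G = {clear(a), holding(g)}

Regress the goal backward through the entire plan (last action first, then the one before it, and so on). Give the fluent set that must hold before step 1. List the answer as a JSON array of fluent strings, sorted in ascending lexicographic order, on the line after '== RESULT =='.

Work backward from the goal:
  through step 3 (pickup(g)): drop {holding(g)}, keep {clear(a)}, require {clear(g), handempty, ontable(g)}
    → {clear(a), clear(g), handempty, ontable(g)}
  through step 2 (putdown(a)): drop {clear(a), handempty}, keep {clear(g), ontable(g)}, require {holding(a)}
    → {clear(g), holding(a), ontable(g)}
  through step 1 (pickup(a)): drop {holding(a)}, keep {clear(g), ontable(g)}, require {clear(a), handempty, ontable(a)}
    → {clear(a), clear(g), handempty, ontable(a), ontable(g)}

== RESULT ==
["clear(a)", "clear(g)", "handempty", "ontable(a)", "ontable(g)"]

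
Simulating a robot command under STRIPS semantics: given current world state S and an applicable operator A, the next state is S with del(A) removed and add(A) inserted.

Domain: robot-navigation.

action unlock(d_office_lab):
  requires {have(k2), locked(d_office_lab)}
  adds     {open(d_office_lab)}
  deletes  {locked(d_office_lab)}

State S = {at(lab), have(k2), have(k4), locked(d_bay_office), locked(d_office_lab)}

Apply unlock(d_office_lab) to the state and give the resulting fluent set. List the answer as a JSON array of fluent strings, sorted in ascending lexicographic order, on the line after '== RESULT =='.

Compute (S \ del) ∪ add:
  pre ⊆ S: {have(k2), locked(d_office_lab)} ⊆ S  — applicable
  S \ del = {at(lab), have(k2), have(k4), locked(d_bay_office)}
  ∪ add   = {at(lab), have(k2), have(k4), locked(d_bay_office), open(d_office_lab)}

== RESULT ==
["at(lab)", "have(k2)", "have(k4)", "locked(d_bay_office)", "open(d_office_lab)"]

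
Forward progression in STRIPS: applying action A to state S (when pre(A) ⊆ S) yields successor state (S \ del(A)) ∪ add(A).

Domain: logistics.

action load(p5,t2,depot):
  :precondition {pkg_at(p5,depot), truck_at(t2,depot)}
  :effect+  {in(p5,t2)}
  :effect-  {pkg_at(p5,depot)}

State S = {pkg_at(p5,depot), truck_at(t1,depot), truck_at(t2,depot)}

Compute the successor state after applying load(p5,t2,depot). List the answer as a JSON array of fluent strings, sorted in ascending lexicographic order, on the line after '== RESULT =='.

Compute (S \ del) ∪ add:
  pre ⊆ S: {pkg_at(p5,depot), truck_at(t2,depot)} ⊆ S  — applicable
  S \ del = {truck_at(t1,depot), truck_at(t2,depot)}
  ∪ add   = {in(p5,t2), truck_at(t1,depot), truck_at(t2,depot)}

== RESULT ==
["in(p5,t2)", "truck_at(t1,depot)", "truck_at(t2,depot)"]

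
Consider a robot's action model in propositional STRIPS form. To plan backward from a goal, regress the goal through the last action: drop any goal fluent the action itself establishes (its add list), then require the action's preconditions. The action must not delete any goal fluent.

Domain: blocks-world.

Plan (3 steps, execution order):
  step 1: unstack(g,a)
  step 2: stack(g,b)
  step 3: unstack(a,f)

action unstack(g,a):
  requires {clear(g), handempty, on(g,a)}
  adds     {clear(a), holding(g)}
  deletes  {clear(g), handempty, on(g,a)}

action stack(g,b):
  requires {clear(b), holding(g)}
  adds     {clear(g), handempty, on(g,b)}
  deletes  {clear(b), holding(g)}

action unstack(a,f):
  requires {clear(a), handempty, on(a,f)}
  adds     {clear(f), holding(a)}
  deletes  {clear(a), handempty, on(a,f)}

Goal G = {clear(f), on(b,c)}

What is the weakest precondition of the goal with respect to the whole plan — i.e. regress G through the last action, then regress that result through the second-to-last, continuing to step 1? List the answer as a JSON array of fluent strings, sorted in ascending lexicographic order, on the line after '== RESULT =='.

Work backward from the goal:
  through step 3 (unstack(a,f)): drop {clear(f)}, keep {on(b,c)}, require {clear(a), handempty, on(a,f)}
    → {clear(a), handempty, on(a,f), on(b,c)}
  through step 2 (stack(g,b)): drop {handempty}, keep {clear(a), on(a,f), on(b,c)}, require {clear(b), holding(g)}
    → {clear(a), clear(b), holding(g), on(a,f), on(b,c)}
  through step 1 (unstack(g,a)): drop {clear(a), holding(g)}, keep {clear(b), on(a,f), on(b,c)}, require {clear(g), handempty, on(g,a)}
    → {clear(b), clear(g), handempty, on(a,f), on(b,c), on(g,a)}

== RESULT ==
["clear(b)", "clear(g)", "handempty", "on(a,f)", "on(b,c)", "on(g,a)"]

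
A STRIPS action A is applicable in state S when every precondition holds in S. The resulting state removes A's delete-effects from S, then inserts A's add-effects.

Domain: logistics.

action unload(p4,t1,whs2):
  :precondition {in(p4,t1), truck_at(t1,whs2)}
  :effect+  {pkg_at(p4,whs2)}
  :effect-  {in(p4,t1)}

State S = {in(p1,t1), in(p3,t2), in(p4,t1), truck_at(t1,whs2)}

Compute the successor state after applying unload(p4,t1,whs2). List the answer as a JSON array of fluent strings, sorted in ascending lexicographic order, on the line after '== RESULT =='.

Compute (S \ del) ∪ add:
  pre ⊆ S: {in(p4,t1), truck_at(t1,whs2)} ⊆ S  — applicable
  S \ del = {in(p1,t1), in(p3,t2), truck_at(t1,whs2)}
  ∪ add   = {in(p1,t1), in(p3,t2), pkg_at(p4,whs2), truck_at(t1,whs2)}

== RESULT ==
["in(p1,t1)", "in(p3,t2)", "pkg_at(p4,whs2)", "truck_at(t1,whs2)"]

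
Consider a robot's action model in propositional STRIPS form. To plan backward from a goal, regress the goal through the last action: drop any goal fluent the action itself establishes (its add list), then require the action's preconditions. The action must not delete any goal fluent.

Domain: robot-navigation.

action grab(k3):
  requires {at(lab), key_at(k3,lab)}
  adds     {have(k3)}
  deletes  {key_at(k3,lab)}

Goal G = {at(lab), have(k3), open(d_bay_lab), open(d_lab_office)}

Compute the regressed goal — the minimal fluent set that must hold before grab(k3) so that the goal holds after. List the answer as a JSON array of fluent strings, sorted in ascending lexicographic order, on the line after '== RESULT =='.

Regress:
  G ∩ del = {}  (empty — regression defined)
  G \ add = {at(lab), have(k3), open(d_bay_lab), open(d_lab_office)} \ {have(k3)} = {at(lab), open(d_bay_lab), open(d_lab_office)}
  ∪ pre   = {at(lab), open(d_bay_lab), open(d_lab_office)} ∪ {at(lab), key_at(k3,lab)}
          = {at(lab), key_at(k3,lab), open(d_bay_lab), open(d_lab_office)}

== RESULT ==
["at(lab)", "key_at(k3,lab)", "open(d_bay_lab)", "open(d_lab_office)"]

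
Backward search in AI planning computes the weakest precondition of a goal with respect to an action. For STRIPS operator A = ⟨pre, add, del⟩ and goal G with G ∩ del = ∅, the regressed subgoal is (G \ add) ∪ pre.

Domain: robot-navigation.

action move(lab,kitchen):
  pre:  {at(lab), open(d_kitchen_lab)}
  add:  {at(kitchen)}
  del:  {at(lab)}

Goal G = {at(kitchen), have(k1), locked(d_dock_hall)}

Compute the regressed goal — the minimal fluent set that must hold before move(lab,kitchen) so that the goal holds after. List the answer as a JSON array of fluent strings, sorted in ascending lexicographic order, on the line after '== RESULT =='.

Compute (G \ add) ∪ pre:
  G ∩ del = {}  (empty — regression defined)
  G \ add = {at(kitchen), have(k1), locked(d_dock_hall)} \ {at(kitchen)} = {have(k1), locked(d_dock_hall)}
  ∪ pre   = {have(k1), locked(d_dock_hall)} ∪ {at(lab), open(d_kitchen_lab)}
          = {at(lab), have(k1), locked(d_dock_hall), open(d_kitchen_lab)}

== RESULT ==
["at(lab)", "have(k1)", "locked(d_dock_hall)", "open(d_kitchen_lab)"]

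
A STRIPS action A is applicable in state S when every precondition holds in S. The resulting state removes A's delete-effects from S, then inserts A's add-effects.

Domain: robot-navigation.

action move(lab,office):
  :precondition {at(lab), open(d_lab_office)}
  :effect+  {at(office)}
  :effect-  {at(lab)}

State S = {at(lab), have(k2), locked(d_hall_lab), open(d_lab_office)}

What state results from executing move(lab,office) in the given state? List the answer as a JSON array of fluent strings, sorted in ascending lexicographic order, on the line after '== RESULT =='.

Compute (S \ del) ∪ add:
  pre ⊆ S: {at(lab), open(d_lab_office)} ⊆ S  — applicable
  S \ del = {have(k2), locked(d_hall_lab), open(d_lab_office)}
  ∪ add   = {at(office), have(k2), locked(d_hall_lab), open(d_lab_office)}

== RESULT ==
["at(office)", "have(k2)", "locked(d_hall_lab)", "open(d_lab_office)"]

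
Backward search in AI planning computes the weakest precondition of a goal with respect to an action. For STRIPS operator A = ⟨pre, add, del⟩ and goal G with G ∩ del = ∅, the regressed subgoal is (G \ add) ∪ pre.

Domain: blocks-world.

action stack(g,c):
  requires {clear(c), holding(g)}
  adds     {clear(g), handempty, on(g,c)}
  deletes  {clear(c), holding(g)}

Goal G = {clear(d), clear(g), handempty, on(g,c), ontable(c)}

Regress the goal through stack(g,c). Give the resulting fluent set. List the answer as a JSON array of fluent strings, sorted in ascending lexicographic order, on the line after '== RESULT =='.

Compute (G \ add) ∪ pre:
  G ∩ del = {}  (empty — regression defined)
  G \ add = {clear(d), clear(g), handempty, on(g,c), ontable(c)} \ {clear(g), handempty, on(g,c)} = {clear(d), ontable(c)}
  ∪ pre   = {clear(d), ontable(c)} ∪ {clear(c), holding(g)}
          = {clear(c), clear(d), holding(g), ontable(c)}

== RESULT ==
["clear(c)", "clear(d)", "holding(g)", "ontable(c)"]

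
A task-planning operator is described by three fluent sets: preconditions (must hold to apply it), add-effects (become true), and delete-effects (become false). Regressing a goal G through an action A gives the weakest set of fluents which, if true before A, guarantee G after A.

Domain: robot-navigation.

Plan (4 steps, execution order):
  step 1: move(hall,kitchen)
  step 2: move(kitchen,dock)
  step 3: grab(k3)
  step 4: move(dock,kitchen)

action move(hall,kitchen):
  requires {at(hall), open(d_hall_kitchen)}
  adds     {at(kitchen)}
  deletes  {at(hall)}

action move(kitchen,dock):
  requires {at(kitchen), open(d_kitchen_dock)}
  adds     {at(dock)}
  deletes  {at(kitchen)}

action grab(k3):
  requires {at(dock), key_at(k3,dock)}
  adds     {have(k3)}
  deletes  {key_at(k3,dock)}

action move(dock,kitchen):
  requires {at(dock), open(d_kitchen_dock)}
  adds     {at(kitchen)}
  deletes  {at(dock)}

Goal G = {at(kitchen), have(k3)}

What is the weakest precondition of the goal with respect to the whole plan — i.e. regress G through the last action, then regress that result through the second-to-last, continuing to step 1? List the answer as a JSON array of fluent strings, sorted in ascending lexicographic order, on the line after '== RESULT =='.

Regress step by step:
  through step 4 (move(dock,kitchen)): drop {at(kitchen)}, keep {have(k3)}, require {at(dock), open(d_kitchen_dock)}
    → {at(dock), have(k3), open(d_kitchen_dock)}
  through step 3 (grab(k3)): drop {have(k3)}, keep {at(dock), open(d_kitchen_dock)}, require {at(dock), key_at(k3,dock)}
    → {at(dock), key_at(k3,dock), open(d_kitchen_dock)}
  through step 2 (move(kitchen,dock)): drop {at(dock)}, keep {key_at(k3,dock), open(d_kitchen_dock)}, require {at(kitchen), open(d_kitchen_dock)}
    → {at(kitchen), key_at(k3,dock), open(d_kitchen_dock)}
  through step 1 (move(hall,kitchen)): drop {at(kitchen)}, keep {key_at(k3,dock), open(d_kitchen_dock)}, require {at(hall), open(d_hall_kitchen)}
    → {at(hall), key_at(k3,dock), open(d_hall_kitchen), open(d_kitchen_dock)}

== RESULT ==
["at(hall)", "key_at(k3,dock)", "open(d_hall_kitchen)", "open(d_kitchen_dock)"]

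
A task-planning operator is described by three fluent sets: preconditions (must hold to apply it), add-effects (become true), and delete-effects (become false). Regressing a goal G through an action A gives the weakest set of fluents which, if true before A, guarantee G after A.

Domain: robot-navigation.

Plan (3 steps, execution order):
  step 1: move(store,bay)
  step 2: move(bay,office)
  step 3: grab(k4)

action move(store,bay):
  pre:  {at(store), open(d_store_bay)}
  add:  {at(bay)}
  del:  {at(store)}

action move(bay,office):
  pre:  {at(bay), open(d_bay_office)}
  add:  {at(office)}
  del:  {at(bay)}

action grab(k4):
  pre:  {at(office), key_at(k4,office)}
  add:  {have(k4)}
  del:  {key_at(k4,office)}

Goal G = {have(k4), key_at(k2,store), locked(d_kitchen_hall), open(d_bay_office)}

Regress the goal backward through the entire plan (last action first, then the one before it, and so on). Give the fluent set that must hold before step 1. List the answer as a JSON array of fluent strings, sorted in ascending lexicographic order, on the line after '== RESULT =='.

Work backward from the goal:
  through step 3 (grab(k4)): drop {have(k4)}, keep {key_at(k2,store), locked(d_kitchen_hall), open(d_bay_office)}, require {at(office), key_at(k4,office)}
    → {at(office), key_at(k2,store), key_at(k4,office), locked(d_kitchen_hall), open(d_bay_office)}
  through step 2 (move(bay,office)): drop {at(office)}, keep {key_at(k2,store), key_at(k4,office), locked(d_kitchen_hall), open(d_bay_office)}, require {at(bay), open(d_bay_office)}
    → {at(bay), key_at(k2,store), key_at(k4,office), locked(d_kitchen_hall), open(d_bay_office)}
  through step 1 (move(store,bay)): drop {at(bay)}, keep {key_at(k2,store), key_at(k4,office), locked(d_kitchen_hall), open(d_bay_office)}, require {at(store), open(d_store_bay)}
    → {at(store), key_at(k2,store), key_at(k4,office), locked(d_kitchen_hall), open(d_bay_office), open(d_store_bay)}

== RESULT ==
["at(store)", "key_at(k2,store)", "key_at(k4,office)", "locked(d_kitchen_hall)", "open(d_bay_office)", "open(d_store_bay)"]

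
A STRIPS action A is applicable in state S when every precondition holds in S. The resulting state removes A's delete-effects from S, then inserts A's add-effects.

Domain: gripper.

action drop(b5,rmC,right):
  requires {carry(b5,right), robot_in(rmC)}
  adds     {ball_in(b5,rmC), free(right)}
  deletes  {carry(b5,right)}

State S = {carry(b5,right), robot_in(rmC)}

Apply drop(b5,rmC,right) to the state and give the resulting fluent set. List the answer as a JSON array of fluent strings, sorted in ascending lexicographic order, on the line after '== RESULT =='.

Compute (S \ del) ∪ add:
  pre ⊆ S: {carry(b5,right), robot_in(rmC)} ⊆ S  — applicable
  S \ del = {robot_in(rmC)}
  ∪ add   = {ball_in(b5,rmC), free(right), robot_in(rmC)}

== RESULT ==
["ball_in(b5,rmC)", "free(right)", "robot_in(rmC)"]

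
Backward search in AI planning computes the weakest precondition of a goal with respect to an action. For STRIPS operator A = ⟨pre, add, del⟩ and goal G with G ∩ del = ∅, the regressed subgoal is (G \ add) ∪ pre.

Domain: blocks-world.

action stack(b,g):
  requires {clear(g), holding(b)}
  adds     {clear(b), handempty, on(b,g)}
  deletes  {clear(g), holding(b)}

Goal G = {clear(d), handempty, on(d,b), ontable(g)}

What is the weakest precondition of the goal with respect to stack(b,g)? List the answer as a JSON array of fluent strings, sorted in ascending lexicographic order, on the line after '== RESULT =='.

Regress:
  G ∩ del = {}  (empty — regression defined)
  G \ add = {clear(d), handempty, on(d,b), ontable(g)} \ {clear(b), handempty, on(b,g)} = {clear(d), on(d,b), ontable(g)}
  ∪ pre   = {clear(d), on(d,b), ontable(g)} ∪ {clear(g), holding(b)}
          = {clear(d), clear(g), holding(b), on(d,b), ontable(g)}

== RESULT ==
["clear(d)", "clear(g)", "holding(b)", "on(d,b)", "ontable(g)"]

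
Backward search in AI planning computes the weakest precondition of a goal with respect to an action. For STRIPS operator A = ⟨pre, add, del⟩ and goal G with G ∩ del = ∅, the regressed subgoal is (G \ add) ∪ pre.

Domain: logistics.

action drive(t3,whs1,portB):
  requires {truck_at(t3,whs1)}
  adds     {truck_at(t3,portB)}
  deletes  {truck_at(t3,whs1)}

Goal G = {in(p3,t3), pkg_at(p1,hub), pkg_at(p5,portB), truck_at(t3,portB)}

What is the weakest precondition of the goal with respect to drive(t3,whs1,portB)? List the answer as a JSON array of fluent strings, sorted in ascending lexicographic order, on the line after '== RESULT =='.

Regress:
  G ∩ del = {}  (empty — regression defined)
  G \ add = {in(p3,t3), pkg_at(p1,hub), pkg_at(p5,portB), truck_at(t3,portB)} \ {truck_at(t3,portB)} = {in(p3,t3), pkg_at(p1,hub), pkg_at(p5,portB)}
  ∪ pre   = {in(p3,t3), pkg_at(p1,hub), pkg_at(p5,portB)} ∪ {truck_at(t3,whs1)}
          = {in(p3,t3), pkg_at(p1,hub), pkg_at(p5,portB), truck_at(t3,whs1)}

== RESULT ==
["in(p3,t3)", "pkg_at(p1,hub)", "pkg_at(p5,portB)", "truck_at(t3,whs1)"]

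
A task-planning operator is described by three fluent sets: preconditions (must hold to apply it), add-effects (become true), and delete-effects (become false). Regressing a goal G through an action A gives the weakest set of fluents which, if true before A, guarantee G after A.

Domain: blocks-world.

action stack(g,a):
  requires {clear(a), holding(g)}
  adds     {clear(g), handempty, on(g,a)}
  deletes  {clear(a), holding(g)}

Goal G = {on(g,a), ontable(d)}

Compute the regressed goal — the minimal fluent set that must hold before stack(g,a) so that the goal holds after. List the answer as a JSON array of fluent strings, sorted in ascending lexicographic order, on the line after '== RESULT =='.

Regress:
  G ∩ del = {}  (empty — regression defined)
  G \ add = {on(g,a), ontable(d)} \ {clear(g), handempty, on(g,a)} = {ontable(d)}
  ∪ pre   = {ontable(d)} ∪ {clear(a), holding(g)}
          = {clear(a), holding(g), ontable(d)}

== RESULT ==
["clear(a)", "holding(g)", "ontable(d)"]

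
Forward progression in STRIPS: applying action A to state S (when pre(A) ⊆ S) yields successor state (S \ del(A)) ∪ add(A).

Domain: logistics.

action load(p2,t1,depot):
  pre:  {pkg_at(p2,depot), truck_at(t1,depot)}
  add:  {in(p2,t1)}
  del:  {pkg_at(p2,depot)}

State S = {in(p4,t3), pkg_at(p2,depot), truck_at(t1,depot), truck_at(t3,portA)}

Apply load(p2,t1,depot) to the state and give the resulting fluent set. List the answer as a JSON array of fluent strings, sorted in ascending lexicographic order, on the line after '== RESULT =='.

Progress:
  pre ⊆ S: {pkg_at(p2,depot), truck_at(t1,depot)} ⊆ S  — applicable
  S \ del = {in(p4,t3), truck_at(t1,depot), truck_at(t3,portA)}
  ∪ add   = {in(p2,t1), in(p4,t3), truck_at(t1,depot), truck_at(t3,portA)}

== RESULT ==
["in(p2,t1)", "in(p4,t3)", "truck_at(t1,depot)", "truck_at(t3,portA)"]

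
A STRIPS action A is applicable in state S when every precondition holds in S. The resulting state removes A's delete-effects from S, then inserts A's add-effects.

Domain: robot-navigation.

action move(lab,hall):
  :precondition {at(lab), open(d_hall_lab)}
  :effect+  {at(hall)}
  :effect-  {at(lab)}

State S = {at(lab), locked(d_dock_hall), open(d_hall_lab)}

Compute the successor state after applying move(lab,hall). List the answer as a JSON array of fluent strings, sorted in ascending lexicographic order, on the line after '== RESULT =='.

Progress:
  pre ⊆ S: {at(lab), open(d_hall_lab)} ⊆ S  — applicable
  S \ del = {locked(d_dock_hall), open(d_hall_lab)}
  ∪ add   = {at(hall), locked(d_dock_hall), open(d_hall_lab)}

== RESULT ==
["at(hall)", "locked(d_dock_hall)", "open(d_hall_lab)"]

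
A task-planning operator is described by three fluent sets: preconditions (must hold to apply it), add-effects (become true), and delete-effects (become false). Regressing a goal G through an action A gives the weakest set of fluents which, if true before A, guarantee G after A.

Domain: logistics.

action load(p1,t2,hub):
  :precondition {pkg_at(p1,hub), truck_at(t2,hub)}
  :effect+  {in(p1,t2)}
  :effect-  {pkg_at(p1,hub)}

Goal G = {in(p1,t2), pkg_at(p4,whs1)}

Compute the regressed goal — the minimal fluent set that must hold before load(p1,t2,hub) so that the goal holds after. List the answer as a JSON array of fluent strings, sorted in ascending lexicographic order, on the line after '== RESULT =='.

Regress:
  G ∩ del = {}  (empty — regression defined)
  G \ add = {in(p1,t2), pkg_at(p4,whs1)} \ {in(p1,t2)} = {pkg_at(p4,whs1)}
  ∪ pre   = {pkg_at(p4,whs1)} ∪ {pkg_at(p1,hub), truck_at(t2,hub)}
          = {pkg_at(p1,hub), pkg_at(p4,whs1), truck_at(t2,hub)}

== RESULT ==
["pkg_at(p1,hub)", "pkg_at(p4,whs1)", "truck_at(t2,hub)"]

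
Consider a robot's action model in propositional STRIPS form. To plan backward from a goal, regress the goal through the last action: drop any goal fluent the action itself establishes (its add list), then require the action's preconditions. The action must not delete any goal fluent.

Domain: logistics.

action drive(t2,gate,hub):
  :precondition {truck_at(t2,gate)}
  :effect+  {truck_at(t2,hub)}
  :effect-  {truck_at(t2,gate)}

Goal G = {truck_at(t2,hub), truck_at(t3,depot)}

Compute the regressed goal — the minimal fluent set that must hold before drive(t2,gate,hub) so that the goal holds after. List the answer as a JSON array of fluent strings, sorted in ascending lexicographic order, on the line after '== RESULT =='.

Compute (G \ add) ∪ pre:
  G ∩ del = {}  (empty — regression defined)
  G \ add = {truck_at(t2,hub), truck_at(t3,depot)} \ {truck_at(t2,hub)} = {truck_at(t3,depot)}
  ∪ pre   = {truck_at(t3,depot)} ∪ {truck_at(t2,gate)}
          = {truck_at(t2,gate), truck_at(t3,depot)}

== RESULT ==
["truck_at(t2,gate)", "truck_at(t3,depot)"]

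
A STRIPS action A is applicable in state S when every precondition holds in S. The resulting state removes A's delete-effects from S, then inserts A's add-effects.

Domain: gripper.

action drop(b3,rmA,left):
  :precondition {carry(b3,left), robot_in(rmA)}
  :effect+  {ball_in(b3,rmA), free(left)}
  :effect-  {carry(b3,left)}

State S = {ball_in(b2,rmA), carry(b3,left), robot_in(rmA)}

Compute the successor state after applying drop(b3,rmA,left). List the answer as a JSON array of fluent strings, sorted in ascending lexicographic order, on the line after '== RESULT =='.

Progress:
  pre ⊆ S: {carry(b3,left), robot_in(rmA)} ⊆ S  — applicable
  S \ del = {ball_in(b2,rmA), robot_in(rmA)}
  ∪ add   = {ball_in(b2,rmA), ball_in(b3,rmA), free(left), robot_in(rmA)}

== RESULT ==
["ball_in(b2,rmA)", "ball_in(b3,rmA)", "free(left)", "robot_in(rmA)"]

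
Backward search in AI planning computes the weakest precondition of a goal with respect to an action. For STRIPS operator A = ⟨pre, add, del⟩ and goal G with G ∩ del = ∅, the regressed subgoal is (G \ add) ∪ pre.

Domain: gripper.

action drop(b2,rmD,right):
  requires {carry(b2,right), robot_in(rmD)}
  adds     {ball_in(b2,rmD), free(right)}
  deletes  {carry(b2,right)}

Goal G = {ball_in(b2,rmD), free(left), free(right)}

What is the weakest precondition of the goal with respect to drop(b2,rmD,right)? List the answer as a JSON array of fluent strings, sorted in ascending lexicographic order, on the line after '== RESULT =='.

Compute (G \ add) ∪ pre:
  G ∩ del = {}  (empty — regression defined)
  G \ add = {ball_in(b2,rmD), free(left), free(right)} \ {ball_in(b2,rmD), free(right)} = {free(left)}
  ∪ pre   = {free(left)} ∪ {carry(b2,right), robot_in(rmD)}
          = {carry(b2,right), free(left), robot_in(rmD)}

== RESULT ==
["carry(b2,right)", "free(left)", "robot_in(rmD)"]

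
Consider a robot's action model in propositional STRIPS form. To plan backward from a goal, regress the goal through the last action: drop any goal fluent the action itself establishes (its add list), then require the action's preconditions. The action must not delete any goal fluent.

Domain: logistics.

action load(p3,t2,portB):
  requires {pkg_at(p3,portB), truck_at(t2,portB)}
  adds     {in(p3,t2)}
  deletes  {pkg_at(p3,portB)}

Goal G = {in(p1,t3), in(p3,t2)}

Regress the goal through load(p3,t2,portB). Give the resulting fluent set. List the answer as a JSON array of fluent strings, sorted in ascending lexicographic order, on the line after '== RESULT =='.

Compute (G \ add) ∪ pre:
  G ∩ del = {}  (empty — regression defined)
  G \ add = {in(p1,t3), in(p3,t2)} \ {in(p3,t2)} = {in(p1,t3)}
  ∪ pre   = {in(p1,t3)} ∪ {pkg_at(p3,portB), truck_at(t2,portB)}
          = {in(p1,t3), pkg_at(p3,portB), truck_at(t2,portB)}

== RESULT ==
["in(p1,t3)", "pkg_at(p3,portB)", "truck_at(t2,portB)"]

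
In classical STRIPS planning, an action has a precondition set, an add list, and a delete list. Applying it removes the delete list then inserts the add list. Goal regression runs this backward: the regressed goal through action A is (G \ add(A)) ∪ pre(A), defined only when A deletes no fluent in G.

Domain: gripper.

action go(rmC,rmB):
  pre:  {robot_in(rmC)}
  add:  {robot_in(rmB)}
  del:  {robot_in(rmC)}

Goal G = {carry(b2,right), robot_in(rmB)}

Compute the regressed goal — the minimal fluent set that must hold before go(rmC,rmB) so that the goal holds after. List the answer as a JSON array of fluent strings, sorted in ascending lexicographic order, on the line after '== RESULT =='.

Compute (G \ add) ∪ pre:
  G ∩ del = {}  (empty — regression defined)
  G \ add = {carry(b2,right), robot_in(rmB)} \ {robot_in(rmB)} = {carry(b2,right)}
  ∪ pre   = {carry(b2,right)} ∪ {robot_in(rmC)}
          = {carry(b2,right), robot_in(rmC)}

== RESULT ==
["carry(b2,right)", "robot_in(rmC)"]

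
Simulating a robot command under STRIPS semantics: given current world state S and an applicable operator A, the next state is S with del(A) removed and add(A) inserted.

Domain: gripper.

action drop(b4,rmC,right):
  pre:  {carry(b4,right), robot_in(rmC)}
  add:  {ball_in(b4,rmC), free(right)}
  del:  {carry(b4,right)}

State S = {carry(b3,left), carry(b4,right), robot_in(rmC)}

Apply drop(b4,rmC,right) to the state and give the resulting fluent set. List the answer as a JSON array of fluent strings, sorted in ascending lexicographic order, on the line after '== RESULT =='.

Compute (S \ del) ∪ add:
  pre ⊆ S: {carry(b4,right), robot_in(rmC)} ⊆ S  — applicable
  S \ del = {carry(b3,left), robot_in(rmC)}
  ∪ add   = {ball_in(b4,rmC), carry(b3,left), free(right), robot_in(rmC)}

== RESULT ==
["ball_in(b4,rmC)", "carry(b3,left)", "free(right)", "robot_in(rmC)"]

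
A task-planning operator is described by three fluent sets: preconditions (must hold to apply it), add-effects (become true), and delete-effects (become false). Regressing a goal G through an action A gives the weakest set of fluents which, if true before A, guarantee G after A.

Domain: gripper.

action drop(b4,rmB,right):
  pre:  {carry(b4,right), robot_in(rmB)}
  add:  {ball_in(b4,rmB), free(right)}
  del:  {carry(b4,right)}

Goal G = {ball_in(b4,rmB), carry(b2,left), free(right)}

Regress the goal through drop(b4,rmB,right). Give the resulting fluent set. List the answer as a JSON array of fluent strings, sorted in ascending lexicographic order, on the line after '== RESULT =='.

Regress:
  G ∩ del = {}  (empty — regression defined)
  G \ add = {ball_in(b4,rmB), carry(b2,left), free(right)} \ {ball_in(b4,rmB), free(right)} = {carry(b2,left)}
  ∪ pre   = {carry(b2,left)} ∪ {carry(b4,right), robot_in(rmB)}
          = {carry(b2,left), carry(b4,right), robot_in(rmB)}

== RESULT ==
["carry(b2,left)", "carry(b4,right)", "robot_in(rmB)"]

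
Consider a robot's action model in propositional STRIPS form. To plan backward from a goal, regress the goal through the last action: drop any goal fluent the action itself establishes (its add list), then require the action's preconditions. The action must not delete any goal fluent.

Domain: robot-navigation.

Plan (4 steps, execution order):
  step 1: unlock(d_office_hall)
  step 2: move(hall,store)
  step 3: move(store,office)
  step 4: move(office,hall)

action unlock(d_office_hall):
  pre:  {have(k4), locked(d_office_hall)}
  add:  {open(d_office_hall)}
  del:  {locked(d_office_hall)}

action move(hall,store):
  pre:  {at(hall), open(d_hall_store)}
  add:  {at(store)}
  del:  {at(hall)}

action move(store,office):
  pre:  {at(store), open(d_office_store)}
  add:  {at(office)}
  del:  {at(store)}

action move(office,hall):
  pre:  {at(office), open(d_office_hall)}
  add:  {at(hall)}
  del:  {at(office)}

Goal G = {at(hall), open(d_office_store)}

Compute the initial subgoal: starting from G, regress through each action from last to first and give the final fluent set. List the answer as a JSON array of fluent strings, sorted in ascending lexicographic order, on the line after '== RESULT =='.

Regress step by step:
  through step 4 (move(office,hall)): drop {at(hall)}, keep {open(d_office_store)}, require {at(office), open(d_office_hall)}
    → {at(office), open(d_office_hall), open(d_office_store)}
  through step 3 (move(store,office)): drop {at(office)}, keep {open(d_office_hall), open(d_office_store)}, require {at(store), open(d_office_store)}
    → {at(store), open(d_office_hall), open(d_office_store)}
  through step 2 (move(hall,store)): drop {at(store)}, keep {open(d_office_hall), open(d_office_store)}, require {at(hall), open(d_hall_store)}
    → {at(hall), open(d_hall_store), open(d_office_hall), open(d_office_store)}
  through step 1 (unlock(d_office_hall)): drop {open(d_office_hall)}, keep {at(hall), open(d_hall_store), open(d_office_store)}, require {have(k4), locked(d_office_hall)}
    → {at(hall), have(k4), locked(d_office_hall), open(d_hall_store), open(d_office_store)}

== RESULT ==
["at(hall)", "have(k4)", "locked(d_office_hall)", "open(d_hall_store)", "open(d_office_store)"]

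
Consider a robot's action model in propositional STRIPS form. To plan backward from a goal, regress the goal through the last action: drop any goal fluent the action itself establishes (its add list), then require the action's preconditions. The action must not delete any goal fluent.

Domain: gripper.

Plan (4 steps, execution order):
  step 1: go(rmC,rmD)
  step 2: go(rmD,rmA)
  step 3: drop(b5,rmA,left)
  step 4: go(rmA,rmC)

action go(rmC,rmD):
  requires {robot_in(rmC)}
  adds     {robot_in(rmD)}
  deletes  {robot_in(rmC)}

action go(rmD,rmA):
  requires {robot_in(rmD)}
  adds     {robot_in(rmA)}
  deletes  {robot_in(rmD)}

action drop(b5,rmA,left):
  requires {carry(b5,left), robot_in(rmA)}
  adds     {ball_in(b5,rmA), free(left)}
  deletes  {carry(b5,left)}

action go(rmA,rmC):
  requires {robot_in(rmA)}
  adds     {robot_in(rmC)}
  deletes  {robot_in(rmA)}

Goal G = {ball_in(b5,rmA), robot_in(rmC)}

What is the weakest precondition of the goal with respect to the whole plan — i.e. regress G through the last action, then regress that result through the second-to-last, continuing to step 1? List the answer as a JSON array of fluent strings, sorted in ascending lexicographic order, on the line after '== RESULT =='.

Regress step by step:
  through step 4 (go(rmA,rmC)): drop {robot_in(rmC)}, keep {ball_in(b5,rmA)}, require {robot_in(rmA)}
    → {ball_in(b5,rmA), robot_in(rmA)}
  through step 3 (drop(b5,rmA,left)): drop {ball_in(b5,rmA)}, keep {robot_in(rmA)}, require {carry(b5,left), robot_in(rmA)}
    → {carry(b5,left), robot_in(rmA)}
  through step 2 (go(rmD,rmA)): drop {robot_in(rmA)}, keep {carry(b5,left)}, require {robot_in(rmD)}
    → {carry(b5,left), robot_in(rmD)}
  through step 1 (go(rmC,rmD)): drop {robot_in(rmD)}, keep {carry(b5,left)}, require {robot_in(rmC)}
    → {carry(b5,left), robot_in(rmC)}

== RESULT ==
["carry(b5,left)", "robot_in(rmC)"]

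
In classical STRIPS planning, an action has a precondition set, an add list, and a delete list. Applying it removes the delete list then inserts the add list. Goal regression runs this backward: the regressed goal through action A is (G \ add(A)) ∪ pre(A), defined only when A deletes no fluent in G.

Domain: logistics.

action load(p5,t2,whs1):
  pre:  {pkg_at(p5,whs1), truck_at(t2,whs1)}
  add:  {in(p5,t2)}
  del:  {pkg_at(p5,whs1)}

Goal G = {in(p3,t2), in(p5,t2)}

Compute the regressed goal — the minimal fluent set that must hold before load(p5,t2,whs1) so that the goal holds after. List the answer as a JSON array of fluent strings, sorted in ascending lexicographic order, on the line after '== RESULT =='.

Compute (G \ add) ∪ pre:
  G ∩ del = {}  (empty — regression defined)
  G \ add = {in(p3,t2), in(p5,t2)} \ {in(p5,t2)} = {in(p3,t2)}
  ∪ pre   = {in(p3,t2)} ∪ {pkg_at(p5,whs1), truck_at(t2,whs1)}
          = {in(p3,t2), pkg_at(p5,whs1), truck_at(t2,whs1)}

== RESULT ==
["in(p3,t2)", "pkg_at(p5,whs1)", "truck_at(t2,whs1)"]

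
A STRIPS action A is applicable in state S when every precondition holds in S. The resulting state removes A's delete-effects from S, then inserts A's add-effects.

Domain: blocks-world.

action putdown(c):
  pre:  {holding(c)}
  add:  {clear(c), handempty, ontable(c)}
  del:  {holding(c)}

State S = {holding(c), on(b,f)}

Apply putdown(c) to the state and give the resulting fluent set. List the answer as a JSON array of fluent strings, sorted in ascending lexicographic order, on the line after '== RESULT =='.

Progress:
  pre ⊆ S: {holding(c)} ⊆ S  — applicable
  S \ del = {on(b,f)}
  ∪ add   = {clear(c), handempty, on(b,f), ontable(c)}

== RESULT ==
["clear(c)", "handempty", "on(b,f)", "ontable(c)"]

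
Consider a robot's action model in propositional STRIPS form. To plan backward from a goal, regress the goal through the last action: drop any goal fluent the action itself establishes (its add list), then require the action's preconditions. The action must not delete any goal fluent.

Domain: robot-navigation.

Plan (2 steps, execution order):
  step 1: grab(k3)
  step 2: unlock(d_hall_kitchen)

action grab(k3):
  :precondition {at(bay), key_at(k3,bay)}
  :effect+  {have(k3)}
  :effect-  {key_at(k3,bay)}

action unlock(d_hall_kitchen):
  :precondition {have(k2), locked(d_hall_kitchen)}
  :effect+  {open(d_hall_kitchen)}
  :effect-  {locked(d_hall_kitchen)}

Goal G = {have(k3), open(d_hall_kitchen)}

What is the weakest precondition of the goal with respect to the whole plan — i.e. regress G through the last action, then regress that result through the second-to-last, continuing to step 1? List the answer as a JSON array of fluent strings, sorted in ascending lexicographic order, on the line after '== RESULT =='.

Regress step by step:
  through step 2 (unlock(d_hall_kitchen)): drop {open(d_hall_kitchen)}, keep {have(k3)}, require {have(k2), locked(d_hall_kitchen)}
    → {have(k2), have(k3), locked(d_hall_kitchen)}
  through step 1 (grab(k3)): drop {have(k3)}, keep {have(k2), locked(d_hall_kitchen)}, require {at(bay), key_at(k3,bay)}
    → {at(bay), have(k2), key_at(k3,bay), locked(d_hall_kitchen)}

== RESULT ==
["at(bay)", "have(k2)", "key_at(k3,bay)", "locked(d_hall_kitchen)"]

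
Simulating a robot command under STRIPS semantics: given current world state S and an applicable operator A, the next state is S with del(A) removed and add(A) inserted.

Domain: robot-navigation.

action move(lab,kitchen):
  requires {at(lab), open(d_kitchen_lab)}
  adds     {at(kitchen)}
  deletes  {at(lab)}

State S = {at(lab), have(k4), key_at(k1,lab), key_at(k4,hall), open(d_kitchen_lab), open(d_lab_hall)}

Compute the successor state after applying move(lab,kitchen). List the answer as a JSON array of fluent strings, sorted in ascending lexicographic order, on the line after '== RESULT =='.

Progress:
  pre ⊆ S: {at(lab), open(d_kitchen_lab)} ⊆ S  — applicable
  S \ del = {have(k4), key_at(k1,lab), key_at(k4,hall), open(d_kitchen_lab), open(d_lab_hall)}
  ∪ add   = {at(kitchen), have(k4), key_at(k1,lab), key_at(k4,hall), open(d_kitchen_lab), open(d_lab_hall)}

== RESULT ==
["at(kitchen)", "have(k4)", "key_at(k1,lab)", "key_at(k4,hall)", "open(d_kitchen_lab)", "open(d_lab_hall)"]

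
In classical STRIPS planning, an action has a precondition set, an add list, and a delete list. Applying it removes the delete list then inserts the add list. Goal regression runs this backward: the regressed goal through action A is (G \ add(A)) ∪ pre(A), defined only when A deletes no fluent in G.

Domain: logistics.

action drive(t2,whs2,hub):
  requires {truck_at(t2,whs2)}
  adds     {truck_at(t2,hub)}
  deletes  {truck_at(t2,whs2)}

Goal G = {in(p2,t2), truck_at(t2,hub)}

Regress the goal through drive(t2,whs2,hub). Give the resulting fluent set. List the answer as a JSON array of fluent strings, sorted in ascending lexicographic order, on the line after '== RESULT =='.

Regress:
  G ∩ del = {}  (empty — regression defined)
  G \ add = {in(p2,t2), truck_at(t2,hub)} \ {truck_at(t2,hub)} = {in(p2,t2)}
  ∪ pre   = {in(p2,t2)} ∪ {truck_at(t2,whs2)}
          = {in(p2,t2), truck_at(t2,whs2)}

== RESULT ==
["in(p2,t2)", "truck_at(t2,whs2)"]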